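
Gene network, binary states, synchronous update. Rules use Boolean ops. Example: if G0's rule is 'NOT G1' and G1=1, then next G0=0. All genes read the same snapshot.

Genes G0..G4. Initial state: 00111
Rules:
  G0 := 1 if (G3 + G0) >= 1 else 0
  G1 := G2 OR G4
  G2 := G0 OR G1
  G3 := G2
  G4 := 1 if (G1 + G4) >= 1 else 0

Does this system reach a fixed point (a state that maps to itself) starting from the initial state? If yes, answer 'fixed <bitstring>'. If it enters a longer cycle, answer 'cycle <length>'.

Answer: fixed 11111

Derivation:
Step 0: 00111
Step 1: G0=(1+0>=1)=1 G1=G2|G4=1|1=1 G2=G0|G1=0|0=0 G3=G2=1 G4=(0+1>=1)=1 -> 11011
Step 2: G0=(1+1>=1)=1 G1=G2|G4=0|1=1 G2=G0|G1=1|1=1 G3=G2=0 G4=(1+1>=1)=1 -> 11101
Step 3: G0=(0+1>=1)=1 G1=G2|G4=1|1=1 G2=G0|G1=1|1=1 G3=G2=1 G4=(1+1>=1)=1 -> 11111
Step 4: G0=(1+1>=1)=1 G1=G2|G4=1|1=1 G2=G0|G1=1|1=1 G3=G2=1 G4=(1+1>=1)=1 -> 11111
Fixed point reached at step 3: 11111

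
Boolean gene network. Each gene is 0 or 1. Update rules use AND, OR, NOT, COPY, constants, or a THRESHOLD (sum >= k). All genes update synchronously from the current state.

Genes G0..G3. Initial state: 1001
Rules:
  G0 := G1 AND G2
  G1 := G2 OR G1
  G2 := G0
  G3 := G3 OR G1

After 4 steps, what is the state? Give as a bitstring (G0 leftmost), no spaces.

Step 1: G0=G1&G2=0&0=0 G1=G2|G1=0|0=0 G2=G0=1 G3=G3|G1=1|0=1 -> 0011
Step 2: G0=G1&G2=0&1=0 G1=G2|G1=1|0=1 G2=G0=0 G3=G3|G1=1|0=1 -> 0101
Step 3: G0=G1&G2=1&0=0 G1=G2|G1=0|1=1 G2=G0=0 G3=G3|G1=1|1=1 -> 0101
Step 4: G0=G1&G2=1&0=0 G1=G2|G1=0|1=1 G2=G0=0 G3=G3|G1=1|1=1 -> 0101

0101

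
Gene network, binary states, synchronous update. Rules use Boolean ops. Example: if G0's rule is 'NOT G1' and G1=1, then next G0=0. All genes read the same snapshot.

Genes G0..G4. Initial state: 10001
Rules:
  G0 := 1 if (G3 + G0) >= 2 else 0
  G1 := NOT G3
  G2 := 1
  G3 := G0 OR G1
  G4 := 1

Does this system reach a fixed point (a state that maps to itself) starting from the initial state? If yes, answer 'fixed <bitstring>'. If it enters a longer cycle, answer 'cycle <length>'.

Step 0: 10001
Step 1: G0=(0+1>=2)=0 G1=NOT G3=NOT 0=1 G2=1(const) G3=G0|G1=1|0=1 G4=1(const) -> 01111
Step 2: G0=(1+0>=2)=0 G1=NOT G3=NOT 1=0 G2=1(const) G3=G0|G1=0|1=1 G4=1(const) -> 00111
Step 3: G0=(1+0>=2)=0 G1=NOT G3=NOT 1=0 G2=1(const) G3=G0|G1=0|0=0 G4=1(const) -> 00101
Step 4: G0=(0+0>=2)=0 G1=NOT G3=NOT 0=1 G2=1(const) G3=G0|G1=0|0=0 G4=1(const) -> 01101
Step 5: G0=(0+0>=2)=0 G1=NOT G3=NOT 0=1 G2=1(const) G3=G0|G1=0|1=1 G4=1(const) -> 01111
Cycle of length 4 starting at step 1 -> no fixed point

Answer: cycle 4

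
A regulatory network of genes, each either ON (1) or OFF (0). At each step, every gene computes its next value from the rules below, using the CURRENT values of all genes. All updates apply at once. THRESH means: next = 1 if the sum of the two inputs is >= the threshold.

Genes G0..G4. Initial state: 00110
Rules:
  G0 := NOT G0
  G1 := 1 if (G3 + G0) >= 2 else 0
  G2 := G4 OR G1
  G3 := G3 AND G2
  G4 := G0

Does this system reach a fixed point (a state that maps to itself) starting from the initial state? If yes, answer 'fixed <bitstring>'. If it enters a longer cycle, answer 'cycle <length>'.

Step 0: 00110
Step 1: G0=NOT G0=NOT 0=1 G1=(1+0>=2)=0 G2=G4|G1=0|0=0 G3=G3&G2=1&1=1 G4=G0=0 -> 10010
Step 2: G0=NOT G0=NOT 1=0 G1=(1+1>=2)=1 G2=G4|G1=0|0=0 G3=G3&G2=1&0=0 G4=G0=1 -> 01001
Step 3: G0=NOT G0=NOT 0=1 G1=(0+0>=2)=0 G2=G4|G1=1|1=1 G3=G3&G2=0&0=0 G4=G0=0 -> 10100
Step 4: G0=NOT G0=NOT 1=0 G1=(0+1>=2)=0 G2=G4|G1=0|0=0 G3=G3&G2=0&1=0 G4=G0=1 -> 00001
Step 5: G0=NOT G0=NOT 0=1 G1=(0+0>=2)=0 G2=G4|G1=1|0=1 G3=G3&G2=0&0=0 G4=G0=0 -> 10100
Cycle of length 2 starting at step 3 -> no fixed point

Answer: cycle 2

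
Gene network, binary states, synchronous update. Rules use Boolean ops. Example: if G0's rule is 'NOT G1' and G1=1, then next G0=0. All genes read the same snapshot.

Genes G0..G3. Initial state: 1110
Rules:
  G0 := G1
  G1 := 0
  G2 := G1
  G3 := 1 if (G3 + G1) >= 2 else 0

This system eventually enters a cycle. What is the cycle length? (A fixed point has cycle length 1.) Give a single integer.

Answer: 1

Derivation:
Step 0: 1110
Step 1: G0=G1=1 G1=0(const) G2=G1=1 G3=(0+1>=2)=0 -> 1010
Step 2: G0=G1=0 G1=0(const) G2=G1=0 G3=(0+0>=2)=0 -> 0000
Step 3: G0=G1=0 G1=0(const) G2=G1=0 G3=(0+0>=2)=0 -> 0000
State from step 3 equals state from step 2 -> cycle length 1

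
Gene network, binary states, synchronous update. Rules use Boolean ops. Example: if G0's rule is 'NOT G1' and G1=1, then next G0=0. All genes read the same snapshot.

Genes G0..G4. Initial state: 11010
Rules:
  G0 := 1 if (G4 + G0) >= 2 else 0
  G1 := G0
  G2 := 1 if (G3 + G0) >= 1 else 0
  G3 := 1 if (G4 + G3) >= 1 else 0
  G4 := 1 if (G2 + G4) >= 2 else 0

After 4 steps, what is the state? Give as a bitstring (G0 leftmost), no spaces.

Step 1: G0=(0+1>=2)=0 G1=G0=1 G2=(1+1>=1)=1 G3=(0+1>=1)=1 G4=(0+0>=2)=0 -> 01110
Step 2: G0=(0+0>=2)=0 G1=G0=0 G2=(1+0>=1)=1 G3=(0+1>=1)=1 G4=(1+0>=2)=0 -> 00110
Step 3: G0=(0+0>=2)=0 G1=G0=0 G2=(1+0>=1)=1 G3=(0+1>=1)=1 G4=(1+0>=2)=0 -> 00110
Step 4: G0=(0+0>=2)=0 G1=G0=0 G2=(1+0>=1)=1 G3=(0+1>=1)=1 G4=(1+0>=2)=0 -> 00110

00110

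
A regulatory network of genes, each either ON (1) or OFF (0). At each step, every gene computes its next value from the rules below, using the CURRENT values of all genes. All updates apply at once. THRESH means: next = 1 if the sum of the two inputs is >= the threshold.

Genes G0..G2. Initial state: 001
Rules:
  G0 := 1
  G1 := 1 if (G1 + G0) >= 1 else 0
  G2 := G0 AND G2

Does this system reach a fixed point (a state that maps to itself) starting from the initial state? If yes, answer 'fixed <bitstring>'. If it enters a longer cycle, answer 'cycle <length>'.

Step 0: 001
Step 1: G0=1(const) G1=(0+0>=1)=0 G2=G0&G2=0&1=0 -> 100
Step 2: G0=1(const) G1=(0+1>=1)=1 G2=G0&G2=1&0=0 -> 110
Step 3: G0=1(const) G1=(1+1>=1)=1 G2=G0&G2=1&0=0 -> 110
Fixed point reached at step 2: 110

Answer: fixed 110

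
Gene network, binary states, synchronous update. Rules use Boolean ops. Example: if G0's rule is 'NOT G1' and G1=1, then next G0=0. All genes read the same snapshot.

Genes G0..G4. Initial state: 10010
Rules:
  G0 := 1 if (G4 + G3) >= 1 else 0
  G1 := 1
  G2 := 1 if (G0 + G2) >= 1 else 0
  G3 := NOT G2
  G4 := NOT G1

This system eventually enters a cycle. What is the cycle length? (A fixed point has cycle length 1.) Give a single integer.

Step 0: 10010
Step 1: G0=(0+1>=1)=1 G1=1(const) G2=(1+0>=1)=1 G3=NOT G2=NOT 0=1 G4=NOT G1=NOT 0=1 -> 11111
Step 2: G0=(1+1>=1)=1 G1=1(const) G2=(1+1>=1)=1 G3=NOT G2=NOT 1=0 G4=NOT G1=NOT 1=0 -> 11100
Step 3: G0=(0+0>=1)=0 G1=1(const) G2=(1+1>=1)=1 G3=NOT G2=NOT 1=0 G4=NOT G1=NOT 1=0 -> 01100
Step 4: G0=(0+0>=1)=0 G1=1(const) G2=(0+1>=1)=1 G3=NOT G2=NOT 1=0 G4=NOT G1=NOT 1=0 -> 01100
State from step 4 equals state from step 3 -> cycle length 1

Answer: 1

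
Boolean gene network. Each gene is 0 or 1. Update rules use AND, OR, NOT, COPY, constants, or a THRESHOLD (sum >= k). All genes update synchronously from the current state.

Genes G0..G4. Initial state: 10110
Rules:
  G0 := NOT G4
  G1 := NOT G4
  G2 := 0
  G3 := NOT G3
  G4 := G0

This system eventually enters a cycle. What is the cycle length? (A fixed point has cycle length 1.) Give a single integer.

Answer: 4

Derivation:
Step 0: 10110
Step 1: G0=NOT G4=NOT 0=1 G1=NOT G4=NOT 0=1 G2=0(const) G3=NOT G3=NOT 1=0 G4=G0=1 -> 11001
Step 2: G0=NOT G4=NOT 1=0 G1=NOT G4=NOT 1=0 G2=0(const) G3=NOT G3=NOT 0=1 G4=G0=1 -> 00011
Step 3: G0=NOT G4=NOT 1=0 G1=NOT G4=NOT 1=0 G2=0(const) G3=NOT G3=NOT 1=0 G4=G0=0 -> 00000
Step 4: G0=NOT G4=NOT 0=1 G1=NOT G4=NOT 0=1 G2=0(const) G3=NOT G3=NOT 0=1 G4=G0=0 -> 11010
Step 5: G0=NOT G4=NOT 0=1 G1=NOT G4=NOT 0=1 G2=0(const) G3=NOT G3=NOT 1=0 G4=G0=1 -> 11001
State from step 5 equals state from step 1 -> cycle length 4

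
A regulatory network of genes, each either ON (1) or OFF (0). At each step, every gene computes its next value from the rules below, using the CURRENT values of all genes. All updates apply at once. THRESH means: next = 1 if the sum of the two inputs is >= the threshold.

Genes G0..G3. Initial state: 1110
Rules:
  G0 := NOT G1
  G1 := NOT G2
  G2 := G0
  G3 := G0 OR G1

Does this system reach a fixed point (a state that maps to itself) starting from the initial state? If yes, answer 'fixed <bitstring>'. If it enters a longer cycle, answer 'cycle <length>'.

Answer: cycle 3

Derivation:
Step 0: 1110
Step 1: G0=NOT G1=NOT 1=0 G1=NOT G2=NOT 1=0 G2=G0=1 G3=G0|G1=1|1=1 -> 0011
Step 2: G0=NOT G1=NOT 0=1 G1=NOT G2=NOT 1=0 G2=G0=0 G3=G0|G1=0|0=0 -> 1000
Step 3: G0=NOT G1=NOT 0=1 G1=NOT G2=NOT 0=1 G2=G0=1 G3=G0|G1=1|0=1 -> 1111
Step 4: G0=NOT G1=NOT 1=0 G1=NOT G2=NOT 1=0 G2=G0=1 G3=G0|G1=1|1=1 -> 0011
Cycle of length 3 starting at step 1 -> no fixed point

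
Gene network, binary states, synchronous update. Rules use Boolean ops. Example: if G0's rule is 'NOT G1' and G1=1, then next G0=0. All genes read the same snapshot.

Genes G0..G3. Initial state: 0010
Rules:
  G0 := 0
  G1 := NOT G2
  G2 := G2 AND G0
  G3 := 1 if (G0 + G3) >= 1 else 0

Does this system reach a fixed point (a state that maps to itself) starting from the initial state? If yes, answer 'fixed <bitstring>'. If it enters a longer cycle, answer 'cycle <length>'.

Step 0: 0010
Step 1: G0=0(const) G1=NOT G2=NOT 1=0 G2=G2&G0=1&0=0 G3=(0+0>=1)=0 -> 0000
Step 2: G0=0(const) G1=NOT G2=NOT 0=1 G2=G2&G0=0&0=0 G3=(0+0>=1)=0 -> 0100
Step 3: G0=0(const) G1=NOT G2=NOT 0=1 G2=G2&G0=0&0=0 G3=(0+0>=1)=0 -> 0100
Fixed point reached at step 2: 0100

Answer: fixed 0100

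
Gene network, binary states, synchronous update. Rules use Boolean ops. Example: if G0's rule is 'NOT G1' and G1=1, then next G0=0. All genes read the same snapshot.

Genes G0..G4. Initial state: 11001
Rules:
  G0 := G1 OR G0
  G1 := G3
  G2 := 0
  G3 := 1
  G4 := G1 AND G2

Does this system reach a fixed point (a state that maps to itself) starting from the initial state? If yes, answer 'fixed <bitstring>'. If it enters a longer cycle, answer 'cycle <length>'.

Step 0: 11001
Step 1: G0=G1|G0=1|1=1 G1=G3=0 G2=0(const) G3=1(const) G4=G1&G2=1&0=0 -> 10010
Step 2: G0=G1|G0=0|1=1 G1=G3=1 G2=0(const) G3=1(const) G4=G1&G2=0&0=0 -> 11010
Step 3: G0=G1|G0=1|1=1 G1=G3=1 G2=0(const) G3=1(const) G4=G1&G2=1&0=0 -> 11010
Fixed point reached at step 2: 11010

Answer: fixed 11010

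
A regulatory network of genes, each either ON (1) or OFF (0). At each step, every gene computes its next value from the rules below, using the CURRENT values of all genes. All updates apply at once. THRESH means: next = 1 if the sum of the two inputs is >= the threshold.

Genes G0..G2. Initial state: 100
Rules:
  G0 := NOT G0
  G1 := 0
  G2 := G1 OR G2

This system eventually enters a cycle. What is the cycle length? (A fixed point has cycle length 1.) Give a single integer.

Step 0: 100
Step 1: G0=NOT G0=NOT 1=0 G1=0(const) G2=G1|G2=0|0=0 -> 000
Step 2: G0=NOT G0=NOT 0=1 G1=0(const) G2=G1|G2=0|0=0 -> 100
State from step 2 equals state from step 0 -> cycle length 2

Answer: 2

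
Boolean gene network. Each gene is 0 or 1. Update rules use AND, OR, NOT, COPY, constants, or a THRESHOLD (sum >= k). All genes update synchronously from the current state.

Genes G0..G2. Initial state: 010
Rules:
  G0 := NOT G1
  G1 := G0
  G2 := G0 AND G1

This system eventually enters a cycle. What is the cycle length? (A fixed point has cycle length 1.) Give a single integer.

Answer: 4

Derivation:
Step 0: 010
Step 1: G0=NOT G1=NOT 1=0 G1=G0=0 G2=G0&G1=0&1=0 -> 000
Step 2: G0=NOT G1=NOT 0=1 G1=G0=0 G2=G0&G1=0&0=0 -> 100
Step 3: G0=NOT G1=NOT 0=1 G1=G0=1 G2=G0&G1=1&0=0 -> 110
Step 4: G0=NOT G1=NOT 1=0 G1=G0=1 G2=G0&G1=1&1=1 -> 011
Step 5: G0=NOT G1=NOT 1=0 G1=G0=0 G2=G0&G1=0&1=0 -> 000
State from step 5 equals state from step 1 -> cycle length 4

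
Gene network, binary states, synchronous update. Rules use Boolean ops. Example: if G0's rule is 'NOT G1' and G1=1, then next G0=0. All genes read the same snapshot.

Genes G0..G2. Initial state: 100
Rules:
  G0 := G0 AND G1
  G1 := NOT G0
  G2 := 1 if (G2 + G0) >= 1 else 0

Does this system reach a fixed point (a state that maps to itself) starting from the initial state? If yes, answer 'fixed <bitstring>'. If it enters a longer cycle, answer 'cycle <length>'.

Answer: fixed 011

Derivation:
Step 0: 100
Step 1: G0=G0&G1=1&0=0 G1=NOT G0=NOT 1=0 G2=(0+1>=1)=1 -> 001
Step 2: G0=G0&G1=0&0=0 G1=NOT G0=NOT 0=1 G2=(1+0>=1)=1 -> 011
Step 3: G0=G0&G1=0&1=0 G1=NOT G0=NOT 0=1 G2=(1+0>=1)=1 -> 011
Fixed point reached at step 2: 011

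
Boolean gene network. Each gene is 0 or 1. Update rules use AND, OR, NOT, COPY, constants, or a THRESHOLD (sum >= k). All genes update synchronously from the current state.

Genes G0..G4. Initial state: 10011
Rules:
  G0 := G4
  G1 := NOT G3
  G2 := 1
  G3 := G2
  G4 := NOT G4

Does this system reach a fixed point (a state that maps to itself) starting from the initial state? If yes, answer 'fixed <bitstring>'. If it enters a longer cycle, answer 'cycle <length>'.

Step 0: 10011
Step 1: G0=G4=1 G1=NOT G3=NOT 1=0 G2=1(const) G3=G2=0 G4=NOT G4=NOT 1=0 -> 10100
Step 2: G0=G4=0 G1=NOT G3=NOT 0=1 G2=1(const) G3=G2=1 G4=NOT G4=NOT 0=1 -> 01111
Step 3: G0=G4=1 G1=NOT G3=NOT 1=0 G2=1(const) G3=G2=1 G4=NOT G4=NOT 1=0 -> 10110
Step 4: G0=G4=0 G1=NOT G3=NOT 1=0 G2=1(const) G3=G2=1 G4=NOT G4=NOT 0=1 -> 00111
Step 5: G0=G4=1 G1=NOT G3=NOT 1=0 G2=1(const) G3=G2=1 G4=NOT G4=NOT 1=0 -> 10110
Cycle of length 2 starting at step 3 -> no fixed point

Answer: cycle 2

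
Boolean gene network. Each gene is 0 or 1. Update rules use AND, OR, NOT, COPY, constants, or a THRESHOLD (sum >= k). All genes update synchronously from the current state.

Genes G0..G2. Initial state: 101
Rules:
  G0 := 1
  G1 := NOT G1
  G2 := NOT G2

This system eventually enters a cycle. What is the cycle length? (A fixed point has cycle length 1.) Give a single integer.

Answer: 2

Derivation:
Step 0: 101
Step 1: G0=1(const) G1=NOT G1=NOT 0=1 G2=NOT G2=NOT 1=0 -> 110
Step 2: G0=1(const) G1=NOT G1=NOT 1=0 G2=NOT G2=NOT 0=1 -> 101
State from step 2 equals state from step 0 -> cycle length 2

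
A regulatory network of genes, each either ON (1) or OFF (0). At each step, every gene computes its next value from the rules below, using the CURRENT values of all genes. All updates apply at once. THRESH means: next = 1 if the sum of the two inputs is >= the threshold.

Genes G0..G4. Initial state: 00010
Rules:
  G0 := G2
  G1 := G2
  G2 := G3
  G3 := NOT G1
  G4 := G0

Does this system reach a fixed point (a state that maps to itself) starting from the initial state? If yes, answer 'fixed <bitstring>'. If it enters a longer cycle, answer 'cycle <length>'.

Step 0: 00010
Step 1: G0=G2=0 G1=G2=0 G2=G3=1 G3=NOT G1=NOT 0=1 G4=G0=0 -> 00110
Step 2: G0=G2=1 G1=G2=1 G2=G3=1 G3=NOT G1=NOT 0=1 G4=G0=0 -> 11110
Step 3: G0=G2=1 G1=G2=1 G2=G3=1 G3=NOT G1=NOT 1=0 G4=G0=1 -> 11101
Step 4: G0=G2=1 G1=G2=1 G2=G3=0 G3=NOT G1=NOT 1=0 G4=G0=1 -> 11001
Step 5: G0=G2=0 G1=G2=0 G2=G3=0 G3=NOT G1=NOT 1=0 G4=G0=1 -> 00001
Step 6: G0=G2=0 G1=G2=0 G2=G3=0 G3=NOT G1=NOT 0=1 G4=G0=0 -> 00010
Cycle of length 6 starting at step 0 -> no fixed point

Answer: cycle 6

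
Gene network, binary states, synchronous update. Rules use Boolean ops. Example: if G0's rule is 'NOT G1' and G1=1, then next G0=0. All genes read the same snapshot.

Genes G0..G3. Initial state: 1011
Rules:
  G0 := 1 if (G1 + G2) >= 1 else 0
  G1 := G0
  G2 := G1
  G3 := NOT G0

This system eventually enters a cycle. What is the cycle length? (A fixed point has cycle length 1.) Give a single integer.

Step 0: 1011
Step 1: G0=(0+1>=1)=1 G1=G0=1 G2=G1=0 G3=NOT G0=NOT 1=0 -> 1100
Step 2: G0=(1+0>=1)=1 G1=G0=1 G2=G1=1 G3=NOT G0=NOT 1=0 -> 1110
Step 3: G0=(1+1>=1)=1 G1=G0=1 G2=G1=1 G3=NOT G0=NOT 1=0 -> 1110
State from step 3 equals state from step 2 -> cycle length 1

Answer: 1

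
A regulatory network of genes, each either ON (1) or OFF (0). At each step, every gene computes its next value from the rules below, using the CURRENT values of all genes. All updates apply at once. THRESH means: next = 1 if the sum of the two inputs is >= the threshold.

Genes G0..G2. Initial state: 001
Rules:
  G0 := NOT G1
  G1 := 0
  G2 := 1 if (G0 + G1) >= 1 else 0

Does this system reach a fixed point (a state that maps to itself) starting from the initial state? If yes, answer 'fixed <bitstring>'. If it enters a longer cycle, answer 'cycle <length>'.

Step 0: 001
Step 1: G0=NOT G1=NOT 0=1 G1=0(const) G2=(0+0>=1)=0 -> 100
Step 2: G0=NOT G1=NOT 0=1 G1=0(const) G2=(1+0>=1)=1 -> 101
Step 3: G0=NOT G1=NOT 0=1 G1=0(const) G2=(1+0>=1)=1 -> 101
Fixed point reached at step 2: 101

Answer: fixed 101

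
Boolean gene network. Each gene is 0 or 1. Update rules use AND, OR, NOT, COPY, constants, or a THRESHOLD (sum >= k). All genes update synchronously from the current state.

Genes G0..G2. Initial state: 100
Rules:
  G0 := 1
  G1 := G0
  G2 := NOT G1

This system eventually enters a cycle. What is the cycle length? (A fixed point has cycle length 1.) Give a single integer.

Answer: 1

Derivation:
Step 0: 100
Step 1: G0=1(const) G1=G0=1 G2=NOT G1=NOT 0=1 -> 111
Step 2: G0=1(const) G1=G0=1 G2=NOT G1=NOT 1=0 -> 110
Step 3: G0=1(const) G1=G0=1 G2=NOT G1=NOT 1=0 -> 110
State from step 3 equals state from step 2 -> cycle length 1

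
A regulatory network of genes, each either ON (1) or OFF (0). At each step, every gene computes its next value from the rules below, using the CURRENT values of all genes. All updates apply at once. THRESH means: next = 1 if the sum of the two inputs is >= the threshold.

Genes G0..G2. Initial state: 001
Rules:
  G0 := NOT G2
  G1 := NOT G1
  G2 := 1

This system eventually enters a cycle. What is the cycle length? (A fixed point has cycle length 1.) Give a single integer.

Step 0: 001
Step 1: G0=NOT G2=NOT 1=0 G1=NOT G1=NOT 0=1 G2=1(const) -> 011
Step 2: G0=NOT G2=NOT 1=0 G1=NOT G1=NOT 1=0 G2=1(const) -> 001
State from step 2 equals state from step 0 -> cycle length 2

Answer: 2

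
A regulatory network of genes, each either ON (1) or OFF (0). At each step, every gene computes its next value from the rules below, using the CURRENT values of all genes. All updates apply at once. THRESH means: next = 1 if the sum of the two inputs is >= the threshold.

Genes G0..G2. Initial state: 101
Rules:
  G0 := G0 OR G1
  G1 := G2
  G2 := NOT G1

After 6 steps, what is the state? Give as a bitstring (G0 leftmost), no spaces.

Step 1: G0=G0|G1=1|0=1 G1=G2=1 G2=NOT G1=NOT 0=1 -> 111
Step 2: G0=G0|G1=1|1=1 G1=G2=1 G2=NOT G1=NOT 1=0 -> 110
Step 3: G0=G0|G1=1|1=1 G1=G2=0 G2=NOT G1=NOT 1=0 -> 100
Step 4: G0=G0|G1=1|0=1 G1=G2=0 G2=NOT G1=NOT 0=1 -> 101
Step 5: G0=G0|G1=1|0=1 G1=G2=1 G2=NOT G1=NOT 0=1 -> 111
Step 6: G0=G0|G1=1|1=1 G1=G2=1 G2=NOT G1=NOT 1=0 -> 110

110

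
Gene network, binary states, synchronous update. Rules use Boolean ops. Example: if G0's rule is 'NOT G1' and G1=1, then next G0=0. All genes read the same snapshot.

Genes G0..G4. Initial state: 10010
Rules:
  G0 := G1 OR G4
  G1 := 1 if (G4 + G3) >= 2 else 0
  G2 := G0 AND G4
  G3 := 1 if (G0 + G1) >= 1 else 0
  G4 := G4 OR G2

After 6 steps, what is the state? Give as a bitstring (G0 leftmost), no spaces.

Step 1: G0=G1|G4=0|0=0 G1=(0+1>=2)=0 G2=G0&G4=1&0=0 G3=(1+0>=1)=1 G4=G4|G2=0|0=0 -> 00010
Step 2: G0=G1|G4=0|0=0 G1=(0+1>=2)=0 G2=G0&G4=0&0=0 G3=(0+0>=1)=0 G4=G4|G2=0|0=0 -> 00000
Step 3: G0=G1|G4=0|0=0 G1=(0+0>=2)=0 G2=G0&G4=0&0=0 G3=(0+0>=1)=0 G4=G4|G2=0|0=0 -> 00000
Step 4: G0=G1|G4=0|0=0 G1=(0+0>=2)=0 G2=G0&G4=0&0=0 G3=(0+0>=1)=0 G4=G4|G2=0|0=0 -> 00000
Step 5: G0=G1|G4=0|0=0 G1=(0+0>=2)=0 G2=G0&G4=0&0=0 G3=(0+0>=1)=0 G4=G4|G2=0|0=0 -> 00000
Step 6: G0=G1|G4=0|0=0 G1=(0+0>=2)=0 G2=G0&G4=0&0=0 G3=(0+0>=1)=0 G4=G4|G2=0|0=0 -> 00000

00000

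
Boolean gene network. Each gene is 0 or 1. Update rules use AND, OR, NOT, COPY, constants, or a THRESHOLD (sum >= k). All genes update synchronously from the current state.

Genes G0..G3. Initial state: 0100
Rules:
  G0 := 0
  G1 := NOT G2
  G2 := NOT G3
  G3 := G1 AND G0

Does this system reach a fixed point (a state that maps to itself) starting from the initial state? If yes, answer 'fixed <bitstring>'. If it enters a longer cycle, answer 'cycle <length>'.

Step 0: 0100
Step 1: G0=0(const) G1=NOT G2=NOT 0=1 G2=NOT G3=NOT 0=1 G3=G1&G0=1&0=0 -> 0110
Step 2: G0=0(const) G1=NOT G2=NOT 1=0 G2=NOT G3=NOT 0=1 G3=G1&G0=1&0=0 -> 0010
Step 3: G0=0(const) G1=NOT G2=NOT 1=0 G2=NOT G3=NOT 0=1 G3=G1&G0=0&0=0 -> 0010
Fixed point reached at step 2: 0010

Answer: fixed 0010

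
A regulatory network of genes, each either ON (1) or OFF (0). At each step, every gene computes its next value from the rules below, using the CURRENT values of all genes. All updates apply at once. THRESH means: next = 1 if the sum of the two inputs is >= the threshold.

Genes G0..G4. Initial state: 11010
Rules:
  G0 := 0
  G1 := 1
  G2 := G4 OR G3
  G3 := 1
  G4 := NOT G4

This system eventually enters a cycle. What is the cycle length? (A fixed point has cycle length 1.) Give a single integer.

Answer: 2

Derivation:
Step 0: 11010
Step 1: G0=0(const) G1=1(const) G2=G4|G3=0|1=1 G3=1(const) G4=NOT G4=NOT 0=1 -> 01111
Step 2: G0=0(const) G1=1(const) G2=G4|G3=1|1=1 G3=1(const) G4=NOT G4=NOT 1=0 -> 01110
Step 3: G0=0(const) G1=1(const) G2=G4|G3=0|1=1 G3=1(const) G4=NOT G4=NOT 0=1 -> 01111
State from step 3 equals state from step 1 -> cycle length 2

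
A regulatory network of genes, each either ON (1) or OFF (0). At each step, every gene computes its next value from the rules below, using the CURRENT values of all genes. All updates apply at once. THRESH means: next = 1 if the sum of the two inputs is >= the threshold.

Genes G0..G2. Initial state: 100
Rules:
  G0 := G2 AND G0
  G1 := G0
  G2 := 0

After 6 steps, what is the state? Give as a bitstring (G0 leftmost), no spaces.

Step 1: G0=G2&G0=0&1=0 G1=G0=1 G2=0(const) -> 010
Step 2: G0=G2&G0=0&0=0 G1=G0=0 G2=0(const) -> 000
Step 3: G0=G2&G0=0&0=0 G1=G0=0 G2=0(const) -> 000
Step 4: G0=G2&G0=0&0=0 G1=G0=0 G2=0(const) -> 000
Step 5: G0=G2&G0=0&0=0 G1=G0=0 G2=0(const) -> 000
Step 6: G0=G2&G0=0&0=0 G1=G0=0 G2=0(const) -> 000

000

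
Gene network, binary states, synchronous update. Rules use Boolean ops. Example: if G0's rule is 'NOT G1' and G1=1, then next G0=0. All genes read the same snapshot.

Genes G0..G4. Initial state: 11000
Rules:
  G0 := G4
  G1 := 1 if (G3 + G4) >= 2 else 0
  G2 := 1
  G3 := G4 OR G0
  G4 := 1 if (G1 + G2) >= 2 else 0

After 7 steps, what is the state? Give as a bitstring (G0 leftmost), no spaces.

Step 1: G0=G4=0 G1=(0+0>=2)=0 G2=1(const) G3=G4|G0=0|1=1 G4=(1+0>=2)=0 -> 00110
Step 2: G0=G4=0 G1=(1+0>=2)=0 G2=1(const) G3=G4|G0=0|0=0 G4=(0+1>=2)=0 -> 00100
Step 3: G0=G4=0 G1=(0+0>=2)=0 G2=1(const) G3=G4|G0=0|0=0 G4=(0+1>=2)=0 -> 00100
Step 4: G0=G4=0 G1=(0+0>=2)=0 G2=1(const) G3=G4|G0=0|0=0 G4=(0+1>=2)=0 -> 00100
Step 5: G0=G4=0 G1=(0+0>=2)=0 G2=1(const) G3=G4|G0=0|0=0 G4=(0+1>=2)=0 -> 00100
Step 6: G0=G4=0 G1=(0+0>=2)=0 G2=1(const) G3=G4|G0=0|0=0 G4=(0+1>=2)=0 -> 00100
Step 7: G0=G4=0 G1=(0+0>=2)=0 G2=1(const) G3=G4|G0=0|0=0 G4=(0+1>=2)=0 -> 00100

00100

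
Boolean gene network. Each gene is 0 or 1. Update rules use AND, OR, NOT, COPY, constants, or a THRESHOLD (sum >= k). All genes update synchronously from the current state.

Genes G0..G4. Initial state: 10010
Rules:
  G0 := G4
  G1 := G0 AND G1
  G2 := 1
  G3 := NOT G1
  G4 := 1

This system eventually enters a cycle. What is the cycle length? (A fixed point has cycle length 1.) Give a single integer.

Step 0: 10010
Step 1: G0=G4=0 G1=G0&G1=1&0=0 G2=1(const) G3=NOT G1=NOT 0=1 G4=1(const) -> 00111
Step 2: G0=G4=1 G1=G0&G1=0&0=0 G2=1(const) G3=NOT G1=NOT 0=1 G4=1(const) -> 10111
Step 3: G0=G4=1 G1=G0&G1=1&0=0 G2=1(const) G3=NOT G1=NOT 0=1 G4=1(const) -> 10111
State from step 3 equals state from step 2 -> cycle length 1

Answer: 1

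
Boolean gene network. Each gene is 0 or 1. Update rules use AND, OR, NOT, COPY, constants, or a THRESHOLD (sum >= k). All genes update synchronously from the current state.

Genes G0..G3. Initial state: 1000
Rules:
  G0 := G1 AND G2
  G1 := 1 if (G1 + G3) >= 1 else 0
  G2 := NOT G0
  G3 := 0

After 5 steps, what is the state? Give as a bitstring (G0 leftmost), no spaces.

Step 1: G0=G1&G2=0&0=0 G1=(0+0>=1)=0 G2=NOT G0=NOT 1=0 G3=0(const) -> 0000
Step 2: G0=G1&G2=0&0=0 G1=(0+0>=1)=0 G2=NOT G0=NOT 0=1 G3=0(const) -> 0010
Step 3: G0=G1&G2=0&1=0 G1=(0+0>=1)=0 G2=NOT G0=NOT 0=1 G3=0(const) -> 0010
Step 4: G0=G1&G2=0&1=0 G1=(0+0>=1)=0 G2=NOT G0=NOT 0=1 G3=0(const) -> 0010
Step 5: G0=G1&G2=0&1=0 G1=(0+0>=1)=0 G2=NOT G0=NOT 0=1 G3=0(const) -> 0010

0010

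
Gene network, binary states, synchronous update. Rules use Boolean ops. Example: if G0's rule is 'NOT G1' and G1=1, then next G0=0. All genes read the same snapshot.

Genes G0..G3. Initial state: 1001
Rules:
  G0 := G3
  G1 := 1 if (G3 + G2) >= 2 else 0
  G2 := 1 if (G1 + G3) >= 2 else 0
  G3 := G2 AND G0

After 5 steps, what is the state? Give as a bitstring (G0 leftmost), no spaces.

Step 1: G0=G3=1 G1=(1+0>=2)=0 G2=(0+1>=2)=0 G3=G2&G0=0&1=0 -> 1000
Step 2: G0=G3=0 G1=(0+0>=2)=0 G2=(0+0>=2)=0 G3=G2&G0=0&1=0 -> 0000
Step 3: G0=G3=0 G1=(0+0>=2)=0 G2=(0+0>=2)=0 G3=G2&G0=0&0=0 -> 0000
Step 4: G0=G3=0 G1=(0+0>=2)=0 G2=(0+0>=2)=0 G3=G2&G0=0&0=0 -> 0000
Step 5: G0=G3=0 G1=(0+0>=2)=0 G2=(0+0>=2)=0 G3=G2&G0=0&0=0 -> 0000

0000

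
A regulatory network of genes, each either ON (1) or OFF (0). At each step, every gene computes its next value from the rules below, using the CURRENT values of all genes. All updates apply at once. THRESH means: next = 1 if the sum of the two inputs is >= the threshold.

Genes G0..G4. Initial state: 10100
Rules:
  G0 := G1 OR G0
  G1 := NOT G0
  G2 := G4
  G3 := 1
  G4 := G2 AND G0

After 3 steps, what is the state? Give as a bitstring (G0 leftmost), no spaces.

Step 1: G0=G1|G0=0|1=1 G1=NOT G0=NOT 1=0 G2=G4=0 G3=1(const) G4=G2&G0=1&1=1 -> 10011
Step 2: G0=G1|G0=0|1=1 G1=NOT G0=NOT 1=0 G2=G4=1 G3=1(const) G4=G2&G0=0&1=0 -> 10110
Step 3: G0=G1|G0=0|1=1 G1=NOT G0=NOT 1=0 G2=G4=0 G3=1(const) G4=G2&G0=1&1=1 -> 10011

10011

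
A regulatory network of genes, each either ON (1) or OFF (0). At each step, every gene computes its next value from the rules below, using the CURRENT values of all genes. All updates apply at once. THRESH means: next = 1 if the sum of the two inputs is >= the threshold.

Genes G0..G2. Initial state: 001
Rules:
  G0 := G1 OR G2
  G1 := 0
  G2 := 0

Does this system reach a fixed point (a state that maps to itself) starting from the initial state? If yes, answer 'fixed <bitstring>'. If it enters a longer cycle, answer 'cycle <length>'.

Step 0: 001
Step 1: G0=G1|G2=0|1=1 G1=0(const) G2=0(const) -> 100
Step 2: G0=G1|G2=0|0=0 G1=0(const) G2=0(const) -> 000
Step 3: G0=G1|G2=0|0=0 G1=0(const) G2=0(const) -> 000
Fixed point reached at step 2: 000

Answer: fixed 000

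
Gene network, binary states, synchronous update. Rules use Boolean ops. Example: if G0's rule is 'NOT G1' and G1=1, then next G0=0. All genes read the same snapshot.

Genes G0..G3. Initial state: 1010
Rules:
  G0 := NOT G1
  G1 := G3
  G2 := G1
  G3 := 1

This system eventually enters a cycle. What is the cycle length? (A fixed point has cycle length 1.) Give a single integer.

Answer: 1

Derivation:
Step 0: 1010
Step 1: G0=NOT G1=NOT 0=1 G1=G3=0 G2=G1=0 G3=1(const) -> 1001
Step 2: G0=NOT G1=NOT 0=1 G1=G3=1 G2=G1=0 G3=1(const) -> 1101
Step 3: G0=NOT G1=NOT 1=0 G1=G3=1 G2=G1=1 G3=1(const) -> 0111
Step 4: G0=NOT G1=NOT 1=0 G1=G3=1 G2=G1=1 G3=1(const) -> 0111
State from step 4 equals state from step 3 -> cycle length 1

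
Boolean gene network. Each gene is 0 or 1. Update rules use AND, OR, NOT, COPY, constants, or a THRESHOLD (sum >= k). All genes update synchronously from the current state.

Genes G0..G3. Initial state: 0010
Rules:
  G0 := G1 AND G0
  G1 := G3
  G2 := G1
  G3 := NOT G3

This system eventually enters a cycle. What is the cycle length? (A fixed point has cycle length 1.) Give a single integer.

Step 0: 0010
Step 1: G0=G1&G0=0&0=0 G1=G3=0 G2=G1=0 G3=NOT G3=NOT 0=1 -> 0001
Step 2: G0=G1&G0=0&0=0 G1=G3=1 G2=G1=0 G3=NOT G3=NOT 1=0 -> 0100
Step 3: G0=G1&G0=1&0=0 G1=G3=0 G2=G1=1 G3=NOT G3=NOT 0=1 -> 0011
Step 4: G0=G1&G0=0&0=0 G1=G3=1 G2=G1=0 G3=NOT G3=NOT 1=0 -> 0100
State from step 4 equals state from step 2 -> cycle length 2

Answer: 2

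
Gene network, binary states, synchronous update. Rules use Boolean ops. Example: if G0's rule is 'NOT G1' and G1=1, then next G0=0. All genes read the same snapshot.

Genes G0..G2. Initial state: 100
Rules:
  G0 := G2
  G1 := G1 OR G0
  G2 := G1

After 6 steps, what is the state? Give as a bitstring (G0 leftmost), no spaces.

Step 1: G0=G2=0 G1=G1|G0=0|1=1 G2=G1=0 -> 010
Step 2: G0=G2=0 G1=G1|G0=1|0=1 G2=G1=1 -> 011
Step 3: G0=G2=1 G1=G1|G0=1|0=1 G2=G1=1 -> 111
Step 4: G0=G2=1 G1=G1|G0=1|1=1 G2=G1=1 -> 111
Step 5: G0=G2=1 G1=G1|G0=1|1=1 G2=G1=1 -> 111
Step 6: G0=G2=1 G1=G1|G0=1|1=1 G2=G1=1 -> 111

111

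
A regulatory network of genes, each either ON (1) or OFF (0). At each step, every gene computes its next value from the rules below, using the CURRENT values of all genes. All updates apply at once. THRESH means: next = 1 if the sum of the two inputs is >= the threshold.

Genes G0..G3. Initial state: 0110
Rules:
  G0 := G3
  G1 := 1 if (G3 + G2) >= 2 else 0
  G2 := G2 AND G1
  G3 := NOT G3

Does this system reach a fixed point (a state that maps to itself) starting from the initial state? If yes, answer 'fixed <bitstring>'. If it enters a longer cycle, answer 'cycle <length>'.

Answer: cycle 2

Derivation:
Step 0: 0110
Step 1: G0=G3=0 G1=(0+1>=2)=0 G2=G2&G1=1&1=1 G3=NOT G3=NOT 0=1 -> 0011
Step 2: G0=G3=1 G1=(1+1>=2)=1 G2=G2&G1=1&0=0 G3=NOT G3=NOT 1=0 -> 1100
Step 3: G0=G3=0 G1=(0+0>=2)=0 G2=G2&G1=0&1=0 G3=NOT G3=NOT 0=1 -> 0001
Step 4: G0=G3=1 G1=(1+0>=2)=0 G2=G2&G1=0&0=0 G3=NOT G3=NOT 1=0 -> 1000
Step 5: G0=G3=0 G1=(0+0>=2)=0 G2=G2&G1=0&0=0 G3=NOT G3=NOT 0=1 -> 0001
Cycle of length 2 starting at step 3 -> no fixed point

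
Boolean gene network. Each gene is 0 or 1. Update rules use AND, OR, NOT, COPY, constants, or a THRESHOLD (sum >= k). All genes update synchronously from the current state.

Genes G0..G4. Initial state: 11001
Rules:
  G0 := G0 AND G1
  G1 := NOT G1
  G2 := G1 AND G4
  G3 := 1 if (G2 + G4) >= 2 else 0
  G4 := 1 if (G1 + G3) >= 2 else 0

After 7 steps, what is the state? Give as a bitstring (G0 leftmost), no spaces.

Step 1: G0=G0&G1=1&1=1 G1=NOT G1=NOT 1=0 G2=G1&G4=1&1=1 G3=(0+1>=2)=0 G4=(1+0>=2)=0 -> 10100
Step 2: G0=G0&G1=1&0=0 G1=NOT G1=NOT 0=1 G2=G1&G4=0&0=0 G3=(1+0>=2)=0 G4=(0+0>=2)=0 -> 01000
Step 3: G0=G0&G1=0&1=0 G1=NOT G1=NOT 1=0 G2=G1&G4=1&0=0 G3=(0+0>=2)=0 G4=(1+0>=2)=0 -> 00000
Step 4: G0=G0&G1=0&0=0 G1=NOT G1=NOT 0=1 G2=G1&G4=0&0=0 G3=(0+0>=2)=0 G4=(0+0>=2)=0 -> 01000
Step 5: G0=G0&G1=0&1=0 G1=NOT G1=NOT 1=0 G2=G1&G4=1&0=0 G3=(0+0>=2)=0 G4=(1+0>=2)=0 -> 00000
Step 6: G0=G0&G1=0&0=0 G1=NOT G1=NOT 0=1 G2=G1&G4=0&0=0 G3=(0+0>=2)=0 G4=(0+0>=2)=0 -> 01000
Step 7: G0=G0&G1=0&1=0 G1=NOT G1=NOT 1=0 G2=G1&G4=1&0=0 G3=(0+0>=2)=0 G4=(1+0>=2)=0 -> 00000

00000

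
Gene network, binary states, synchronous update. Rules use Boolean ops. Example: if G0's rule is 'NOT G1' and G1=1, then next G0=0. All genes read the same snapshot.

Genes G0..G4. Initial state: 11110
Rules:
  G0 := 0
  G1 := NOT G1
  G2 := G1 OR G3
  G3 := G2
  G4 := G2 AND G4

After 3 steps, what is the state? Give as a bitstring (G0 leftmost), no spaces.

Step 1: G0=0(const) G1=NOT G1=NOT 1=0 G2=G1|G3=1|1=1 G3=G2=1 G4=G2&G4=1&0=0 -> 00110
Step 2: G0=0(const) G1=NOT G1=NOT 0=1 G2=G1|G3=0|1=1 G3=G2=1 G4=G2&G4=1&0=0 -> 01110
Step 3: G0=0(const) G1=NOT G1=NOT 1=0 G2=G1|G3=1|1=1 G3=G2=1 G4=G2&G4=1&0=0 -> 00110

00110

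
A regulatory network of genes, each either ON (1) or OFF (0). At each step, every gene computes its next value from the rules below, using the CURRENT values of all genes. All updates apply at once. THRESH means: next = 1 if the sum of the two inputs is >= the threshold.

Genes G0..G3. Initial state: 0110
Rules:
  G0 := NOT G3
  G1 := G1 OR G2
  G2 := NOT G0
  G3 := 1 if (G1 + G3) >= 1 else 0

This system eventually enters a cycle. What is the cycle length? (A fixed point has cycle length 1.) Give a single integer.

Step 0: 0110
Step 1: G0=NOT G3=NOT 0=1 G1=G1|G2=1|1=1 G2=NOT G0=NOT 0=1 G3=(1+0>=1)=1 -> 1111
Step 2: G0=NOT G3=NOT 1=0 G1=G1|G2=1|1=1 G2=NOT G0=NOT 1=0 G3=(1+1>=1)=1 -> 0101
Step 3: G0=NOT G3=NOT 1=0 G1=G1|G2=1|0=1 G2=NOT G0=NOT 0=1 G3=(1+1>=1)=1 -> 0111
Step 4: G0=NOT G3=NOT 1=0 G1=G1|G2=1|1=1 G2=NOT G0=NOT 0=1 G3=(1+1>=1)=1 -> 0111
State from step 4 equals state from step 3 -> cycle length 1

Answer: 1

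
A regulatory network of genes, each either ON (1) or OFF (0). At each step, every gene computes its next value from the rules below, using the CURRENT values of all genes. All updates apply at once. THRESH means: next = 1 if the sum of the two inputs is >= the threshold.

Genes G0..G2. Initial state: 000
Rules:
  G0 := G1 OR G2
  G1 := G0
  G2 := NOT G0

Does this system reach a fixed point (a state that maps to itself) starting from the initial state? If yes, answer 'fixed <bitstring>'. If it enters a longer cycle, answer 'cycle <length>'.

Answer: fixed 110

Derivation:
Step 0: 000
Step 1: G0=G1|G2=0|0=0 G1=G0=0 G2=NOT G0=NOT 0=1 -> 001
Step 2: G0=G1|G2=0|1=1 G1=G0=0 G2=NOT G0=NOT 0=1 -> 101
Step 3: G0=G1|G2=0|1=1 G1=G0=1 G2=NOT G0=NOT 1=0 -> 110
Step 4: G0=G1|G2=1|0=1 G1=G0=1 G2=NOT G0=NOT 1=0 -> 110
Fixed point reached at step 3: 110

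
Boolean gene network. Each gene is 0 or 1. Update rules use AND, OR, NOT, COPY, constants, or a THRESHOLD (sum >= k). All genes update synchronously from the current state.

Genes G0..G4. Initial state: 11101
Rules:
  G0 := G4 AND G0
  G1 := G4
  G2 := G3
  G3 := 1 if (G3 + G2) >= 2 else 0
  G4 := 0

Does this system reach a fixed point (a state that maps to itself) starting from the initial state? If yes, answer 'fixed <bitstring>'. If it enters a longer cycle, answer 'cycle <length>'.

Answer: fixed 00000

Derivation:
Step 0: 11101
Step 1: G0=G4&G0=1&1=1 G1=G4=1 G2=G3=0 G3=(0+1>=2)=0 G4=0(const) -> 11000
Step 2: G0=G4&G0=0&1=0 G1=G4=0 G2=G3=0 G3=(0+0>=2)=0 G4=0(const) -> 00000
Step 3: G0=G4&G0=0&0=0 G1=G4=0 G2=G3=0 G3=(0+0>=2)=0 G4=0(const) -> 00000
Fixed point reached at step 2: 00000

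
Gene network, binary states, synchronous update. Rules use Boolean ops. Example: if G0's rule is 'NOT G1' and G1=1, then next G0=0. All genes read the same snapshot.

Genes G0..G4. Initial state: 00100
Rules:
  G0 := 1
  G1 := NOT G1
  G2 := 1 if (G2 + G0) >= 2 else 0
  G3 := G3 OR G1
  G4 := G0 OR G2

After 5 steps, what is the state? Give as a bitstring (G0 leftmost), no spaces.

Step 1: G0=1(const) G1=NOT G1=NOT 0=1 G2=(1+0>=2)=0 G3=G3|G1=0|0=0 G4=G0|G2=0|1=1 -> 11001
Step 2: G0=1(const) G1=NOT G1=NOT 1=0 G2=(0+1>=2)=0 G3=G3|G1=0|1=1 G4=G0|G2=1|0=1 -> 10011
Step 3: G0=1(const) G1=NOT G1=NOT 0=1 G2=(0+1>=2)=0 G3=G3|G1=1|0=1 G4=G0|G2=1|0=1 -> 11011
Step 4: G0=1(const) G1=NOT G1=NOT 1=0 G2=(0+1>=2)=0 G3=G3|G1=1|1=1 G4=G0|G2=1|0=1 -> 10011
Step 5: G0=1(const) G1=NOT G1=NOT 0=1 G2=(0+1>=2)=0 G3=G3|G1=1|0=1 G4=G0|G2=1|0=1 -> 11011

11011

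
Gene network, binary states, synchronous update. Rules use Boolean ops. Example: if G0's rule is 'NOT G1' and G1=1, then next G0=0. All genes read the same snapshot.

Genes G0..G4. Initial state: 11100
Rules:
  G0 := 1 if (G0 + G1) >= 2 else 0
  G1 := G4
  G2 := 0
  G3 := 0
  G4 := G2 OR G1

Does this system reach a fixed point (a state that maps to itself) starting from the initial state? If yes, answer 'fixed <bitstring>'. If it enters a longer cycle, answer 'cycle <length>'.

Step 0: 11100
Step 1: G0=(1+1>=2)=1 G1=G4=0 G2=0(const) G3=0(const) G4=G2|G1=1|1=1 -> 10001
Step 2: G0=(1+0>=2)=0 G1=G4=1 G2=0(const) G3=0(const) G4=G2|G1=0|0=0 -> 01000
Step 3: G0=(0+1>=2)=0 G1=G4=0 G2=0(const) G3=0(const) G4=G2|G1=0|1=1 -> 00001
Step 4: G0=(0+0>=2)=0 G1=G4=1 G2=0(const) G3=0(const) G4=G2|G1=0|0=0 -> 01000
Cycle of length 2 starting at step 2 -> no fixed point

Answer: cycle 2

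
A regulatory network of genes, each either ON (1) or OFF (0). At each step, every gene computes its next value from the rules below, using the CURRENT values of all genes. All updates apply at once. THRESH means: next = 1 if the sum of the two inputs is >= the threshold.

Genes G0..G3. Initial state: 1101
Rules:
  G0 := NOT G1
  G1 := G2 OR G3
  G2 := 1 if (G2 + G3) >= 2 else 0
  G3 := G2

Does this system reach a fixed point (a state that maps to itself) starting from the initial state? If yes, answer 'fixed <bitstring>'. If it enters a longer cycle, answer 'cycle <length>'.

Step 0: 1101
Step 1: G0=NOT G1=NOT 1=0 G1=G2|G3=0|1=1 G2=(0+1>=2)=0 G3=G2=0 -> 0100
Step 2: G0=NOT G1=NOT 1=0 G1=G2|G3=0|0=0 G2=(0+0>=2)=0 G3=G2=0 -> 0000
Step 3: G0=NOT G1=NOT 0=1 G1=G2|G3=0|0=0 G2=(0+0>=2)=0 G3=G2=0 -> 1000
Step 4: G0=NOT G1=NOT 0=1 G1=G2|G3=0|0=0 G2=(0+0>=2)=0 G3=G2=0 -> 1000
Fixed point reached at step 3: 1000

Answer: fixed 1000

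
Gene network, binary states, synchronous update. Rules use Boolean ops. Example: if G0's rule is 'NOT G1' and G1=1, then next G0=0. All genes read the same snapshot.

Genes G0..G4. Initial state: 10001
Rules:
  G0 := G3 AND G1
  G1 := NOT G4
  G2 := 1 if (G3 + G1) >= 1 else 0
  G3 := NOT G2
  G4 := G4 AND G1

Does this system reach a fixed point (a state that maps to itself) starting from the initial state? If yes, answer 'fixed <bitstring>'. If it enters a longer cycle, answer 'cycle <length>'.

Step 0: 10001
Step 1: G0=G3&G1=0&0=0 G1=NOT G4=NOT 1=0 G2=(0+0>=1)=0 G3=NOT G2=NOT 0=1 G4=G4&G1=1&0=0 -> 00010
Step 2: G0=G3&G1=1&0=0 G1=NOT G4=NOT 0=1 G2=(1+0>=1)=1 G3=NOT G2=NOT 0=1 G4=G4&G1=0&0=0 -> 01110
Step 3: G0=G3&G1=1&1=1 G1=NOT G4=NOT 0=1 G2=(1+1>=1)=1 G3=NOT G2=NOT 1=0 G4=G4&G1=0&1=0 -> 11100
Step 4: G0=G3&G1=0&1=0 G1=NOT G4=NOT 0=1 G2=(0+1>=1)=1 G3=NOT G2=NOT 1=0 G4=G4&G1=0&1=0 -> 01100
Step 5: G0=G3&G1=0&1=0 G1=NOT G4=NOT 0=1 G2=(0+1>=1)=1 G3=NOT G2=NOT 1=0 G4=G4&G1=0&1=0 -> 01100
Fixed point reached at step 4: 01100

Answer: fixed 01100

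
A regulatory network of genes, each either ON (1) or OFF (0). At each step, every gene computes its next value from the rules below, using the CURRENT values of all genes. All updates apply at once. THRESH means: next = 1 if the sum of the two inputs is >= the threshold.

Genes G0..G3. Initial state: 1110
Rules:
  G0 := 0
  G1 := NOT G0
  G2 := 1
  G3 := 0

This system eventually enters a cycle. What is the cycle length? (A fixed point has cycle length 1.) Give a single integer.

Answer: 1

Derivation:
Step 0: 1110
Step 1: G0=0(const) G1=NOT G0=NOT 1=0 G2=1(const) G3=0(const) -> 0010
Step 2: G0=0(const) G1=NOT G0=NOT 0=1 G2=1(const) G3=0(const) -> 0110
Step 3: G0=0(const) G1=NOT G0=NOT 0=1 G2=1(const) G3=0(const) -> 0110
State from step 3 equals state from step 2 -> cycle length 1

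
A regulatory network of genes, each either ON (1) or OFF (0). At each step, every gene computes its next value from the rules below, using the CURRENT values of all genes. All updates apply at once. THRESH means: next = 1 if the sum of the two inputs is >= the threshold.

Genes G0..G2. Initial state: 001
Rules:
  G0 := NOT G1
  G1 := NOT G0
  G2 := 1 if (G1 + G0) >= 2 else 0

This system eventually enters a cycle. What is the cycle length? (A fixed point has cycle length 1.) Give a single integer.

Step 0: 001
Step 1: G0=NOT G1=NOT 0=1 G1=NOT G0=NOT 0=1 G2=(0+0>=2)=0 -> 110
Step 2: G0=NOT G1=NOT 1=0 G1=NOT G0=NOT 1=0 G2=(1+1>=2)=1 -> 001
State from step 2 equals state from step 0 -> cycle length 2

Answer: 2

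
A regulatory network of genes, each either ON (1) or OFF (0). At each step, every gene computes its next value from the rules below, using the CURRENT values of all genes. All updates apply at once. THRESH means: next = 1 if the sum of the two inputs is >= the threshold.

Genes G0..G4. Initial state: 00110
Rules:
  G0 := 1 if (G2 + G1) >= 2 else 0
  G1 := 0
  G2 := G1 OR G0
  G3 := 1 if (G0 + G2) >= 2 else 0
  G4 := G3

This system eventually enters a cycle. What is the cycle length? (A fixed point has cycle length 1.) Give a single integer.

Answer: 1

Derivation:
Step 0: 00110
Step 1: G0=(1+0>=2)=0 G1=0(const) G2=G1|G0=0|0=0 G3=(0+1>=2)=0 G4=G3=1 -> 00001
Step 2: G0=(0+0>=2)=0 G1=0(const) G2=G1|G0=0|0=0 G3=(0+0>=2)=0 G4=G3=0 -> 00000
Step 3: G0=(0+0>=2)=0 G1=0(const) G2=G1|G0=0|0=0 G3=(0+0>=2)=0 G4=G3=0 -> 00000
State from step 3 equals state from step 2 -> cycle length 1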